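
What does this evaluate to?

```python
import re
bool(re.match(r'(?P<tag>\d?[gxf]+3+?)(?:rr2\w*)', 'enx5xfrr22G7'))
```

`re.match` only tries the pattern at the start of the string.
Here position 0 doesn't satisfy it, so the call returns None, and `bool(None)` is False.

False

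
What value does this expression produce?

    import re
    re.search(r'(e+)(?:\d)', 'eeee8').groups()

The match spans [0:5] → 'eeee8'.
Captured: group 1 = 'eeee'.

('eeee',)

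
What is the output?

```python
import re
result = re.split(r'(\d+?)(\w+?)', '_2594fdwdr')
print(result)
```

With a capturing group present, the delimiter's captured portion is kept in the result list.

['_', '2', '5', '', '9', '4', 'fdwdr']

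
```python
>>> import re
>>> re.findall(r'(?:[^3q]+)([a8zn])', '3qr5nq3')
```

['n']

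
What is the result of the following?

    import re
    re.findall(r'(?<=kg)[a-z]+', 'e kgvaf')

['vaf']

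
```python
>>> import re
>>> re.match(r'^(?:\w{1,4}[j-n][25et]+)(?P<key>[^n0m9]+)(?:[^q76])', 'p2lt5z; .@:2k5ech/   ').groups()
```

('z; .@:2k5ech/  ',)

The match spans [0:21] → 'p2lt5z; .@:2k5ech/   '.
Captured: group 1 = 'z; .@:2k5ech/  '.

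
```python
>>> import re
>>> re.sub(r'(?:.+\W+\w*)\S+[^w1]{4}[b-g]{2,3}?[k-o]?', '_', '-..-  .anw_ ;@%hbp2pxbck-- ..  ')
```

'_-- ..  '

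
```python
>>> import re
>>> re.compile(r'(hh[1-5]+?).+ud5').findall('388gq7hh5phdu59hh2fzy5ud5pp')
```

['hh5']

The pattern matches the literal 'hh', then one or more of a character in [1-5] (lazy) (captured); then one or more of any character, then the literal 'u', then the literal 'd5'.
Scanning left to right: at [6:25] match 'hh5phdu59hh2fzy5ud5', group 1 = 'hh5'.
With a single group, `findall` returns only what that group captured — 1 item.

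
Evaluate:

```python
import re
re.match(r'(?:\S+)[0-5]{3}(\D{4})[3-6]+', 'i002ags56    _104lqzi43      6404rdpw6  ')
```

None

This matches one or more of a non-whitespace character (non-capturing group); then exactly 3 of a character in [0-5]; then exactly 4 of a non-digit (captured); then one or more of a character in [3-6].
`re.match` won't scan ahead — the pattern has to work from the very first character.
Here the pattern fails at index 0, so the call returns None.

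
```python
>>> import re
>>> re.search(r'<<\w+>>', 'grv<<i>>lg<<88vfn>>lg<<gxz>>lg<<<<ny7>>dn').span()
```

(3, 8)

The match spans [3:8] → '<<i>>'.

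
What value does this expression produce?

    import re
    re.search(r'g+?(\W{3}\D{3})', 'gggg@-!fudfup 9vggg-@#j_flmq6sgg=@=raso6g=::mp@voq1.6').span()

The pattern matches one or more of a literal 'g' (lazy); then exactly 3 of a non-word character, then exactly 3 of a non-digit (captured).
The match spans [0:10] → 'gggg@-!fud'.

(0, 10)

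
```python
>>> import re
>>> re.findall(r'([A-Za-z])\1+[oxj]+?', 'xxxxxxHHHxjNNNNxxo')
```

['x', 'H', 'N']

After group 1 captures some text, `\1` only succeeds where that same text appears again.
`findall` collects group 1 from each match (3 total).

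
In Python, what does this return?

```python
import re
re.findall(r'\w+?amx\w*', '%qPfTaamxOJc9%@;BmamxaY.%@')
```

['qPfTaamxOJc9', 'BmamxaY']

This matches one or more of a word character (lazy), then the literal 'amx'; then zero or more of a word character.
Walking the string: at [1:13] → 'qPfTaamxOJc9'; at [16:23] → 'BmamxaY'.
With no groups in the pattern, `findall` gives back each whole match — 2 here.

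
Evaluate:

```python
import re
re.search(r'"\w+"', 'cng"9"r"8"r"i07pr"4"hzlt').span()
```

(3, 6)

`re.search` tries every starting position until one works.
The match spans [3:6] → '"9"'.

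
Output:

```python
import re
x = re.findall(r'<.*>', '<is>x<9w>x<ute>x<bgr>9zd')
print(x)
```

With no groups in the pattern, `findall` gives back each whole match — 1 here.

['<is>x<9w>x<ute>x<bgr>']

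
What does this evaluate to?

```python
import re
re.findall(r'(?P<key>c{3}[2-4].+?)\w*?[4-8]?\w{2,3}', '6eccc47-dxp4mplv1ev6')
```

With a single group, `findall` returns only what that group captured — 1 item.

['ccc47-']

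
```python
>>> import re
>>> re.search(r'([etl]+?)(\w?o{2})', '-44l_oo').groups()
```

('l', '_oo')

Pattern: one or more of one of [etl] (lazy) (captured); then optionally a word character, then exactly 2 of the literal 'o' (captured).
`re.search` tries every starting position until one works.
The match spans [3:7] → 'l_oo'.
Captured: group 1 = 'l', group 2 = '_oo'.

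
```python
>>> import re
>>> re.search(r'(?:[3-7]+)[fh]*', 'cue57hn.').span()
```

Pattern: one or more of a character in [3-7] (non-capturing group); then zero or more of one of [fh].
`search` walks the string left to right and returns the first match it finds.
The match spans [3:6] → '57h'.

(3, 6)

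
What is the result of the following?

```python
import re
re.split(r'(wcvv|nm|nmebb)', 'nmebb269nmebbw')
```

Alternation tries branches left to right and keeps the first one that lets the overall match succeed at that position.
Matches to split on: at [0:2] → 'nm'; at [8:10] → 'nm'.
Because the pattern has a capturing group, `split` also inserts each captured text between the pieces.

['', 'nm', 'ebb269', 'nm', 'ebbw']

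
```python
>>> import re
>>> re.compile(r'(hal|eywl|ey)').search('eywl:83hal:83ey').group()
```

'eywl'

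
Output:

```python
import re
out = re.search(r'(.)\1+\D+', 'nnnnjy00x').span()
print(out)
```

(0, 6)

The backreference `\1` re-matches whatever the first group consumed, character for character.
The match spans [0:6] → 'nnnnjy'.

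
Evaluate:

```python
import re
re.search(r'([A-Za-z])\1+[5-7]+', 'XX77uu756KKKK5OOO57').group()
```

'XX77'

`\1` has to match the exact text group 1 already captured.
`re.search` tries every starting position until one works.
The match spans [0:4] → 'XX77'.
Captured: group 1 = 'X'.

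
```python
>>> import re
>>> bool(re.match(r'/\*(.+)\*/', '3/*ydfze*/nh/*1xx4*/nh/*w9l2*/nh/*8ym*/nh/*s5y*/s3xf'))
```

False

`re.match` won't scan ahead — the pattern has to work from the very first character.
Here the pattern fails at index 0, so the call returns None, and `bool(None)` is False.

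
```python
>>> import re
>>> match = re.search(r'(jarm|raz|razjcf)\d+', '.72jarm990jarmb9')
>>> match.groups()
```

The match spans [3:10] → 'jarm990'.
Captured: group 1 = 'jarm'.

('jarm',)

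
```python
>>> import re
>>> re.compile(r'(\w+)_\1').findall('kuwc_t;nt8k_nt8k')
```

After group 1 captures some text, `\1` only succeeds where that same text appears again.
Because there's exactly one group, `findall` drops the full match and keeps group 1 from the one hit.

['nt8k']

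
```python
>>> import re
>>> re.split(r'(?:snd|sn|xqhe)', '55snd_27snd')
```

['55', '_27', '']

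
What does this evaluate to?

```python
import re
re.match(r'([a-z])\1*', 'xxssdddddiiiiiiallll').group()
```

'xx'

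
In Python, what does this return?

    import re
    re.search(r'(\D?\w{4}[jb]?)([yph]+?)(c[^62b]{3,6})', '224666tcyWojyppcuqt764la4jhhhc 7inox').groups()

('tcyWoj', 'ypp', 'cuqt7')

The match spans [6:20] → 'tcyWojyppcuqt7'.
Captured: group 1 = 'tcyWoj', group 2 = 'ypp', group 3 = 'cuqt7'.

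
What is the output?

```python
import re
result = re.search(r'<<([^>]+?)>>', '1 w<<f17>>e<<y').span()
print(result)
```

(3, 10)

`re.search` tries every starting position until one works.
The match spans [3:10] → '<<f17>>'.
Captured: group 1 = 'f17'.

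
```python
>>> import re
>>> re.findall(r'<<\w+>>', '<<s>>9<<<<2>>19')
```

['<<s>>', '<<2>>']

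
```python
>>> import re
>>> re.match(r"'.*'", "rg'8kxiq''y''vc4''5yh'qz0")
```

None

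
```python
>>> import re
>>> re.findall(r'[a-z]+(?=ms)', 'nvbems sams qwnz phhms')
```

['nvbe', 'sa', 'phh']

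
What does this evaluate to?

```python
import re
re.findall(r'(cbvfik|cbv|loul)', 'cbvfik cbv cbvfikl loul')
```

['cbvfik', 'cbv', 'cbvfik', 'loul']

The regex engine tests alternatives in the order written; an earlier branch that matches wins even if a later one would match more.
Scanning left to right: at [0:6] match 'cbvfik', group 1 = 'cbvfik'; at [7:10] match 'cbv', group 1 = 'cbv'; at [11:17] match 'cbvfik', group 1 = 'cbvfik'; at [19:23] match 'loul', group 1 = 'loul'.
With a single group, `findall` returns only what that group captured — 4 items.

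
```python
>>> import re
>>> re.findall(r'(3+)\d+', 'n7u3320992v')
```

This matches one or more of a literal '3' (captured); then one or more of a digit.
Matches: at [3:10] match '3320992', group 1 = '33'.
One capturing group, so `findall` returns just the captured substring from the one match — 1 in all.

['33']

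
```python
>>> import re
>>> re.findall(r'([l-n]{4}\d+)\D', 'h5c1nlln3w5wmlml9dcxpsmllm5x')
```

One capturing group, so `findall` returns just the captured substring from each match — 3 in all.

['nlln3', 'mlml9', 'mllm5']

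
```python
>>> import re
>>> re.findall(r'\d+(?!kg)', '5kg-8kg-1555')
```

A negative assertion filters positions out without eating any characters.
`findall` yields the raw match text (1 of them) because the pattern has no groups.

['1555']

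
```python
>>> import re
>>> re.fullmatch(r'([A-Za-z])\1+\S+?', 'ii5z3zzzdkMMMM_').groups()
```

The match spans [0:15] → 'ii5z3zzzdkMMMM_'.
Captured: group 1 = 'i'.

('i',)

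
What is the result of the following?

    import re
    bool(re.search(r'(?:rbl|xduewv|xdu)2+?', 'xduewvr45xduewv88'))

False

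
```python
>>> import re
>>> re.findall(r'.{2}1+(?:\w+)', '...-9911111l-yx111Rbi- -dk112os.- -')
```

Pattern: exactly 2 of any character, then one or more of the literal '1'; then one or more of a word character (non-capturing group).
With no groups in the pattern, `findall` gives back each whole match — 3 here.

['9911111l', 'yx111Rbi', 'dk112os']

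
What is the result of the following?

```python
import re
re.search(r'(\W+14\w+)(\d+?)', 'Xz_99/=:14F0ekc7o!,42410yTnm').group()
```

'/=:14F0ekc7'

Pattern: one or more of a non-word character, then the literal '14', then one or more of a word character (captured); then one or more of a digit (lazy) (captured).
Unlike `match`, `search` isn't anchored — it looks for the pattern anywhere in the string.
The match spans [5:16] → '/=:14F0ekc7'.
Captured: group 1 = '/=:14F0ekc', group 2 = '7'.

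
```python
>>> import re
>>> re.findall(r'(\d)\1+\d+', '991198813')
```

`\1` has to match the exact text group 1 already captured.
Walking the string: at [0:9] match '991198813', group 1 = '9'.
Because there's exactly one group, `findall` drops the full match and keeps group 1 from the one hit.

['9']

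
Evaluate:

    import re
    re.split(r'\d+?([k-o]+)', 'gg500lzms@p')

With a capturing group present, the delimiter's captured portion is kept in the result list.

['gg', 'l', 'zms@p']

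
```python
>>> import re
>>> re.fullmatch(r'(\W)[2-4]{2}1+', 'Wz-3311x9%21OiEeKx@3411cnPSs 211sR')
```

The pattern matches a non-word character (captured); then exactly 2 of a character in [2-4], then one or more of a literal '1'.
For `fullmatch`, every character of the input must be accounted for by the pattern.
Here the pattern can't cover the whole string, so the call returns None.

None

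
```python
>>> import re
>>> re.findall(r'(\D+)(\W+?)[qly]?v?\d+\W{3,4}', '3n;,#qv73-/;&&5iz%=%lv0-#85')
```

[('n;,', '#')]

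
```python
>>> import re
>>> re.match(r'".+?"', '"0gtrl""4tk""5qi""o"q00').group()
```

'"0gtrl"'

`re.match` won't scan ahead — the pattern has to work from the very first character.
The match spans [0:7] → '"0gtrl"'.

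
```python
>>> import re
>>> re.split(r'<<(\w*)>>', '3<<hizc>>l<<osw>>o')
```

['3', 'hizc', 'l', 'osw', 'o']

Matches to split on: at [1:9] → '<<hizc>>'; at [10:17] → '<<osw>>'.
Because the pattern has a capturing group, `split` also inserts each captured text between the pieces.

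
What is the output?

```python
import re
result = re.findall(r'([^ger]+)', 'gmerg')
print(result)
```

`findall` collects group 1 from the one match (1 total).

['m']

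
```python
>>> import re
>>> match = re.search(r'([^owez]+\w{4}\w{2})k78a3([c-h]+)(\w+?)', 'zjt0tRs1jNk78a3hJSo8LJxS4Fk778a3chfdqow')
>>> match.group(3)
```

Pattern: one or more of any character except [owez], then exactly 4 of a word character, then exactly 2 of a word character (captured); then the literal 'k78', then the literal 'a3'; then one or more of a character in [c-h] (captured); then one or more of a word character (lazy) (captured).
`search` walks the string left to right and returns the first match it finds.
The match spans [1:17] → 'jt0tRs1jNk78a3hJ'.
Captured: group 1 = 'jt0tRs1jN', group 2 = 'h', group 3 = 'J'.

'J'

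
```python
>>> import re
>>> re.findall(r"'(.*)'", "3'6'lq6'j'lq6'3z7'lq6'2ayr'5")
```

["6'lq6'j'lq6'3z7'lq6'2ayr"]

Because there's exactly one group, `findall` drops the full match and keeps group 1 from the one hit.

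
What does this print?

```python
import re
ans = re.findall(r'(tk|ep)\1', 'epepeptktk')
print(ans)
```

['ep', 'tk']

`\1` is not a pattern — it's the concrete string captured by group 1, re-applied verbatim.
With a single group, `findall` returns only what that group captured — 2 items.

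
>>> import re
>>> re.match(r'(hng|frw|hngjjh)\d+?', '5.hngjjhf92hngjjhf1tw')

With `match`, the pattern is implicitly anchored at the beginning.
Here position 0 doesn't satisfy it, so the call returns None.

None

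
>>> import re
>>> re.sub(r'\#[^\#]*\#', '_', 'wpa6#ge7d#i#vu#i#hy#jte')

'wpa6_i_i_jte'

Matches: at [4:10] → '#ge7d#'; at [11:15] → '#vu#'; at [16:20] → '#hy#'.
Each match is replaced by '_'.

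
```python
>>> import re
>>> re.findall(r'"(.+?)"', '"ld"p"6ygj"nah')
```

With the lazy modifier that quantifier settles for the fewest repetitions that let the rest of the pattern succeed (the atoms after it are unaffected and can still be greedy).
Because there's exactly one group, `findall` drops the full match and keeps group 1 from each hit.

['ld', '6ygj']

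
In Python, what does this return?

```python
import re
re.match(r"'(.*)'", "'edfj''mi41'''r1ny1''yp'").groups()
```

("edfj''mi41'''r1ny1''yp",)

`re.match` only tries the pattern at the start of the string.
The match spans [0:24] → "'edfj''mi41'''r1ny1''yp'".
Captured: group 1 = "edfj''mi41'''r1ny1''yp".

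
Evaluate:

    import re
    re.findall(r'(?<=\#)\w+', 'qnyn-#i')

Because the assertion is zero-width, the text it checks is not consumed and won't appear in the result.
`findall` yields the raw match text (1 of them) because the pattern has no groups.

['i']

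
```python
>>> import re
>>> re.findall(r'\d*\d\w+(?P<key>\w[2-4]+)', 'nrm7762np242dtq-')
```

Pattern: zero or more of a digit, then a digit; then one or more of a word character; then a word character, then one or more of a character in [2-4] (captured as 'key').
Matches: at [3:12] match '7762np242', group 1 = '42'.
Because there's exactly one group, `findall` drops the full match and keeps group 1 from the one hit.

['42']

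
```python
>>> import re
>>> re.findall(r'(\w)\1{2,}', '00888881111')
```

['8', '1']

`\1` is not a pattern — it's the concrete string captured by group 1, re-applied verbatim.
Scanning left to right: at [2:7] match '88888', group 1 = '8'; at [7:11] match '1111', group 1 = '1'.
`findall` collects group 1 from each match (2 total).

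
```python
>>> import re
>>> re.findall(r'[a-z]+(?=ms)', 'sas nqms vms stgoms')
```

Lookahead/lookbehind check context without consuming it, so the matched span excludes the asserted characters.
Scanning left to right: at [4:6] → 'nq'; at [9:10] → 'v'; at [13:17] → 'stgo'.
Since nothing is captured, `findall` lists the 3 matched substrings directly.

['nq', 'v', 'stgo']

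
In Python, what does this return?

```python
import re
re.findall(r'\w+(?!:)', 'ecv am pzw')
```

['ecv', 'am', 'pzw']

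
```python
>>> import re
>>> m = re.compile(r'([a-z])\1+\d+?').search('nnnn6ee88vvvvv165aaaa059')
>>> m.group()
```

`\1` is not a pattern — it's the concrete string captured by group 1, re-applied verbatim.
Unlike `match`, `search` isn't anchored — it looks for the pattern anywhere in the string.
The match spans [0:5] → 'nnnn6'.
Captured: group 1 = 'n'.

'nnnn6'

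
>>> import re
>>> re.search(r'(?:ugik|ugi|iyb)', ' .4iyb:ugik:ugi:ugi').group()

'iyb'

`search` walks the string left to right and returns the first match it finds.
The match spans [3:6] → 'iyb'.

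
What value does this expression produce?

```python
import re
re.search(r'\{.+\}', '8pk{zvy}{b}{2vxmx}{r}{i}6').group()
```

'{zvy}{b}{2vxmx}{r}{i}'

The match spans [3:24] → '{zvy}{b}{2vxmx}{r}{i}'.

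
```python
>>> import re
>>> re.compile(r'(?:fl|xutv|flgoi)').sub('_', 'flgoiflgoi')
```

`|` is ordered: at each position the engine commits to the first alternative that works.
Matches: at [0:2] → 'fl'; at [5:7] → 'fl'.
Each match is replaced by '_'.

'_goi_goi'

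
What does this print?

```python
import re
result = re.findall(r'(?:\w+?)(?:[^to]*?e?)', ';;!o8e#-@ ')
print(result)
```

['o', '8e']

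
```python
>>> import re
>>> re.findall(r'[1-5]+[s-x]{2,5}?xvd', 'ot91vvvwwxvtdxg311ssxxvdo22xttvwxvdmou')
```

['311ssxxvd', '22xttvwxvd']

This matches one or more of a character in [1-5]; then 2 to 5 of a character in [s-x] (lazy), then the literal 'xvd'.
No capturing groups, so `findall` returns the 2 full match strings.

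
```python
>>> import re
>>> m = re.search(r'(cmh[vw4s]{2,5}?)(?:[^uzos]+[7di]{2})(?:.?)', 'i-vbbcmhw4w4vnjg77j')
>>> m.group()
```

Pattern: the literal 'cmh', then 2 to 5 of one of [vw4s] (lazy) (captured); then one or more of any character except [uzos], then exactly 2 of one of [7di] (non-capturing group); then optionally any character (non-capturing group).
The match spans [5:19] → 'cmhw4w4vnjg77j'.

'cmhw4w4vnjg77j'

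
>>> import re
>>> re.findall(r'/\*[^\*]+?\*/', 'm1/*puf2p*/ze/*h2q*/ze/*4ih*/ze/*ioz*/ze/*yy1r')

With no groups in the pattern, `findall` gives back each whole match — 4 here.

['/*puf2p*/', '/*h2q*/', '/*4ih*/', '/*ioz*/']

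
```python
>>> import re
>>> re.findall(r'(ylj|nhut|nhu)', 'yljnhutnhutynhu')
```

Alternation isn't longest-match — the leftmost alternative that fits at this position is chosen.
Matches: at [0:3] match 'ylj', group 1 = 'ylj'; at [3:7] match 'nhut', group 1 = 'nhut'; at [7:11] match 'nhut', group 1 = 'nhut'; at [12:15] match 'nhu', group 1 = 'nhu'.
One capturing group, so `findall` returns just the captured substring from each match — 4 in all.

['ylj', 'nhut', 'nhut', 'nhu']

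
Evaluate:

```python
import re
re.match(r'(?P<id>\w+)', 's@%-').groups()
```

('s',)

This matches one or more of a word character (captured as 'id').
`re.match` only tries the pattern at the start of the string.
The match spans [0:1] → 's'.
Captured: group 1 = 's'.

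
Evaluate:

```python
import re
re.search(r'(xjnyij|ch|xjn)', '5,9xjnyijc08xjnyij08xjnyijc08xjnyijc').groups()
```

The match spans [3:9] → 'xjnyij'.
Captured: group 1 = 'xjnyij'.

('xjnyij',)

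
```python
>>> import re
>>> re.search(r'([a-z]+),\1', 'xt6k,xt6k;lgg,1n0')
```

None

`\1` is not a pattern — it's the concrete string captured by group 1, re-applied verbatim.
Here no position works, so the call returns None.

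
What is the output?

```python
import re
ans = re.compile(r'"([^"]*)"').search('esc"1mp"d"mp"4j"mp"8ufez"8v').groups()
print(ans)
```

`search` walks the string left to right and returns the first match it finds.
The match spans [3:8] → '"1mp"'.
Captured: group 1 = '1mp'.

('1mp',)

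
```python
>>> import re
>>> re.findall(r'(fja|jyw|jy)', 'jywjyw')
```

Alternation tries branches left to right and keeps the first one that lets the overall match succeed at that position.
Matches: at [0:3] match 'jyw', group 1 = 'jyw'; at [3:6] match 'jyw', group 1 = 'jyw'.
Because there's exactly one group, `findall` drops the full match and keeps group 1 from each hit.

['jyw', 'jyw']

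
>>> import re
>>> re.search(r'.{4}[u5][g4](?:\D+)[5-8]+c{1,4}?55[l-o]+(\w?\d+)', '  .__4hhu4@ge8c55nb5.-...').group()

'_4hhu4@ge8c55nb5'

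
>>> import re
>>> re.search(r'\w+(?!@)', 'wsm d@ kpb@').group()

The negative lookahead/lookbehind blocks any match where the forbidden context is present.
The match spans [0:3] → 'wsm'.

'wsm'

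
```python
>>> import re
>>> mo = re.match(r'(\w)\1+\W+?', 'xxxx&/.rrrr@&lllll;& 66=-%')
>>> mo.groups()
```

('x',)

The backreference `\1` re-matches whatever the first group consumed, character for character.
`re.match` only tries the pattern at the start of the string.
The match spans [0:5] → 'xxxx&'.
Captured: group 1 = 'x'.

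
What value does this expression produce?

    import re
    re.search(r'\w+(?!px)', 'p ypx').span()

Because the assertion is negative and zero-width, positions next to the forbidden text are skipped.
The match spans [0:1] → 'p'.

(0, 1)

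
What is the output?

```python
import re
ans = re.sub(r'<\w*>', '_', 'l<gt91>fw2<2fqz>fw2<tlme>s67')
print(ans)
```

Each match is replaced by '_'.

l_fw2_fw2_s67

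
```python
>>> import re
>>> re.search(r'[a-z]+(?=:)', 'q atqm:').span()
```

(2, 6)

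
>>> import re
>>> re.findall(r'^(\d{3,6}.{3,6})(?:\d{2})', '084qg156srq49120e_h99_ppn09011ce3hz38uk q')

The pattern matches anchored at the start of the string; then 3 to 6 of a digit, then 3 to 6 of any character (captured); then exactly 2 of a digit (non-capturing group).
Walking the string: at [0:8] match '084qg156', group 1 = '084qg1'.
`findall` collects group 1 from the one match (1 total).

['084qg1']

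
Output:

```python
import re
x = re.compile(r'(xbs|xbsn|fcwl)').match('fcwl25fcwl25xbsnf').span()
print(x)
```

(0, 4)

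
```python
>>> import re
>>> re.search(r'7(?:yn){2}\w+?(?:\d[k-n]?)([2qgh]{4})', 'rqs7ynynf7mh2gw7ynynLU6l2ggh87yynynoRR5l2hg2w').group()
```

This matches the literal '7', then the literal 'yn' repeated 2 times, then one or more of a word character (lazy); then a digit, then optionally a character in [k-n] (non-capturing group); then exactly 4 of one of [2qgh] (captured).
With the lazy modifier that quantifier settles for the fewest repetitions that let the rest of the pattern succeed (the atoms after it are unaffected and can still be greedy).
`search` walks the string left to right and returns the first match it finds.
The match spans [3:28] → '7ynynf7mh2gw7ynynLU6l2ggh'.
Captured: group 1 = '2ggh'.

'7ynynf7mh2gw7ynynLU6l2ggh'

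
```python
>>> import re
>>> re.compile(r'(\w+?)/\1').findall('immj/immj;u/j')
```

['immj']

`\1` has to match the exact text group 1 already captured.
Scanning left to right: at [0:9] match 'immj/immj', group 1 = 'immj'.
One capturing group, so `findall` returns just the captured substring from the one match — 1 in all.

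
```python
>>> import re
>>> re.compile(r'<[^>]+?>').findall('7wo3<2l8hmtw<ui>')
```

['<2l8hmtw<ui>']

Walking the string: at [4:16] → '<2l8hmtw<ui>'.
With no groups in the pattern, `findall` gives back each whole match — 1 here.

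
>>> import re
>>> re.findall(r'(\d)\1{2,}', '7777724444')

['7', '4']

`\1` is not a pattern — it's the concrete string captured by group 1, re-applied verbatim.
Walking the string: at [0:5] match '77777', group 1 = '7'; at [6:10] match '4444', group 1 = '4'.
Because there's exactly one group, `findall` drops the full match and keeps group 1 from each hit.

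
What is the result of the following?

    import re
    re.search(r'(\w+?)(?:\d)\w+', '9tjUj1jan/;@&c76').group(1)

The match spans [0:9] → '9tjUj1jan'.
Captured: group 1 = '9tjUj'.

'9tjUj'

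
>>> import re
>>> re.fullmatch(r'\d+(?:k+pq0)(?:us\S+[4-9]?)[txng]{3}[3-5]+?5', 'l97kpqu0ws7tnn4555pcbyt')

This matches one or more of a digit; then one or more of a literal 'k', then the literal 'pq0' (non-capturing group); then the literal 'us', then one or more of a non-whitespace character, then optionally a character in [4-9] (non-capturing group); then exactly 3 of one of [txng], then one or more of a character in [3-5] (lazy), then the literal '5'.
`fullmatch` succeeds only if the pattern covers the string from start to end.
Here the pattern can't cover the whole string, so the call returns None.

None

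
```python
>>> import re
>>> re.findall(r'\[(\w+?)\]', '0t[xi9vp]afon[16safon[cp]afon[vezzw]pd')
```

['xi9vp', 'cp', 'vezzw']

One capturing group, so `findall` returns just the captured substring from each match — 3 in all.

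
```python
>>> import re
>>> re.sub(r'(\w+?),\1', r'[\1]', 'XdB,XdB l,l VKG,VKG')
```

`\1` has to match the exact text group 1 already captured.
Matches: at [0:7] → 'XdB,XdB'; at [8:11] → 'l,l'; at [12:19] → 'VKG,VKG'.
`\1` in the replacement pulls in group 1's text for each match.

'[XdB] [l] [VKG]'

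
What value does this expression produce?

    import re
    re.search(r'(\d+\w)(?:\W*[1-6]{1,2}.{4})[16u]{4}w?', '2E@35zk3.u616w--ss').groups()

('2E',)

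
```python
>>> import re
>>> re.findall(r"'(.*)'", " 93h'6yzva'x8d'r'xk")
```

`findall` collects group 1 from the one match (1 total).

["6yzva'x8d'r"]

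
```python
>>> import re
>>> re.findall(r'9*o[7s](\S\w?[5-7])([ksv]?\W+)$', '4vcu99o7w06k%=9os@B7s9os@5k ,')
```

Multiple groups make `findall` return tuples — one 2-tuple for the one match.

[('@5', 'k ,')]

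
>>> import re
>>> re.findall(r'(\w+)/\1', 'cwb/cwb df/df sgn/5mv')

The backreference `\1` re-matches whatever the first group consumed, character for character.
Matches: at [0:7] match 'cwb/cwb', group 1 = 'cwb'; at [8:13] match 'df/df', group 1 = 'df'.
With a single group, `findall` returns only what that group captured — 2 items.

['cwb', 'df']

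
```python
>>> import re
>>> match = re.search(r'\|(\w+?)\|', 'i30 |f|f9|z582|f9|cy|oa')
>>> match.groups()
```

('f',)

Unlike `match`, `search` isn't anchored — it looks for the pattern anywhere in the string.
The match spans [4:7] → '|f|'.
Captured: group 1 = 'f'.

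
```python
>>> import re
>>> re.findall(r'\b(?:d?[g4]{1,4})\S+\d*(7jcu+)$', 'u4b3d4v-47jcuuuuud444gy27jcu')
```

['7jcu']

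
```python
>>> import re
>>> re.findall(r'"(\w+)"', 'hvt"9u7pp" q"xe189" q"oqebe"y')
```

Because there's exactly one group, `findall` drops the full match and keeps group 1 from each hit.

['9u7pp', 'xe189', 'oqebe']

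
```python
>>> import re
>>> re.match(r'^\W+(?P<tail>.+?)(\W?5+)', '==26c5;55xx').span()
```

(0, 6)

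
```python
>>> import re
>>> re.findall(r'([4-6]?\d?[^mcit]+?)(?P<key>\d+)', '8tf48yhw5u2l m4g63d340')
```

[('f', '48'), ('yhw', '5'), ('u', '2'), ('4g', '63'), ('d', '340')]

The pattern matches optionally a character in [4-6], then optionally a digit, then one or more of any character except [mcit] (lazy) (captured); then one or more of a digit (captured as 'key').
The `?` after the quantifier makes it lazy — it takes as little as possible before letting the rest of the pattern try.
Walking the string: at [2:5] match 'f48', groups = ('f', '48'); at [5:9] match 'yhw5', groups = ('yhw', '5'); at [9:11] match 'u2', groups = ('u', '2'); at [14:18] match '4g63', groups = ('4g', '63'); at [18:22] match 'd340', groups = ('d', '340').
`findall` packs the 2 group values into a tuple for every match.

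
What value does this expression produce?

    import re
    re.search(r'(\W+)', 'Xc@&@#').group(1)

The pattern matches one or more of a non-word character (captured).
`search` walks the string left to right and returns the first match it finds.
The match spans [2:6] → '@&@#'.
Captured: group 1 = '@&@#'.

'@&@#'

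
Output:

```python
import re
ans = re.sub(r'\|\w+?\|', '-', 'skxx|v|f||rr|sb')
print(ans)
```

skxx-f|-sb

`sub` substitutes '-' at each match site.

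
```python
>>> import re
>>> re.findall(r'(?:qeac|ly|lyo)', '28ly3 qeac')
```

['ly', 'qeac']

Since nothing is captured, `findall` lists the 2 matched substrings directly.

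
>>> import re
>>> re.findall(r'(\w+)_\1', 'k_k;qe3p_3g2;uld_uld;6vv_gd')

['k', 'uld']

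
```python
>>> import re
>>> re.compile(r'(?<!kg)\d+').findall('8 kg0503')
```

The negative lookahead/lookbehind blocks any match where the forbidden context is present.
`findall` yields the raw match text (2 of them) because the pattern has no groups.

['8', '503']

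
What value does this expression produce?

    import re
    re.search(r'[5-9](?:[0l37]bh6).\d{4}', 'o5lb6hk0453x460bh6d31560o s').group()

This matches a character in [5-9]; then one of [0l37], then the literal 'bh6' (non-capturing group); then any character, then exactly 4 of a digit.
Unlike `match`, `search` isn't anchored — it looks for the pattern anywhere in the string.
The match spans [13:23] → '60bh6d3156'.

'60bh6d3156'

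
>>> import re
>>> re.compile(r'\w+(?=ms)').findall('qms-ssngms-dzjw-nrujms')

Lookahead/lookbehind check context without consuming it, so the matched span excludes the asserted characters.
Scanning left to right: at [0:1] → 'q'; at [4:8] → 'ssng'; at [16:20] → 'nruj'.
With no groups in the pattern, `findall` gives back each whole match — 3 here.

['q', 'ssng', 'nruj']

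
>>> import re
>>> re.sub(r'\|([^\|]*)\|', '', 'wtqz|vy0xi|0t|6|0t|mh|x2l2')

'wtqz0t0tx2l2'

Matches: at [4:11] → '|vy0xi|'; at [13:16] → '|6|'; at [18:22] → '|mh|'.
`sub` substitutes '' at each match site.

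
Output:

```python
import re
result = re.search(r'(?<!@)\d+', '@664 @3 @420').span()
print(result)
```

The negative lookahead/lookbehind blocks any match where the forbidden context is present.
`re.search` tries every starting position until one works.
The match spans [2:4] → '64'.

(2, 4)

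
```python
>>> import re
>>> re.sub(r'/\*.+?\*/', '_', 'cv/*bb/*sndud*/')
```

Matches: at [2:15] → '/*bb/*sndud*/'.
Every occurrence is swapped for '_'.

'cv_'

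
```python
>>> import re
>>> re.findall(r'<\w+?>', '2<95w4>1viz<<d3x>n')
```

Scanning left to right: at [1:7] → '<95w4>'; at [12:17] → '<d3x>'.
With no groups in the pattern, `findall` gives back each whole match — 2 here.

['<95w4>', '<d3x>']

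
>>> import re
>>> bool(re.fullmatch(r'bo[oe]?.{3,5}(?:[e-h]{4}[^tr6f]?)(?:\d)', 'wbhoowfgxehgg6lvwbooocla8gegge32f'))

False

Pattern: the literal 'bo', then optionally one of [oe], then 3 to 5 of any character; then exactly 4 of a character in [e-h], then optionally any character except [tr6f] (non-capturing group); then a digit (non-capturing group).
`re.fullmatch` is like wrapping the pattern in `^…$` (in single-line mode).
Here there's no way to consume every character, so the call returns None, and `bool(None)` is False.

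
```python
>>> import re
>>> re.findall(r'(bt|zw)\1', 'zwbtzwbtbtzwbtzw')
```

['bt']

`\1` is not a pattern — it's the concrete string captured by group 1, re-applied verbatim.
With a single group, `findall` returns only what that group captured — 1 item.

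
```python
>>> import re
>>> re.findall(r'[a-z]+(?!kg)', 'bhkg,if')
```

['bhkg', 'if']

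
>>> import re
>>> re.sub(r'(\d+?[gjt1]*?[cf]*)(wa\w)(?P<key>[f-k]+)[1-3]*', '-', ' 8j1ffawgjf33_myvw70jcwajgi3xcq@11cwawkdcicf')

' 8j1ffawgjf33_myvw-xcq@-dcicf'

This matches one or more of a digit (lazy), then zero or more of one of [gjt1] (lazy), then zero or more of one of [cf] (captured); then the literal 'wa', then a word character (captured); then one or more of a character in [f-k] (captured as 'key'); then zero or more of a character in [1-3].
Matches: at [18:28] → '70jcwajgi3'; at [32:39] → '11cwawk'.
`sub` substitutes '-' at each match site.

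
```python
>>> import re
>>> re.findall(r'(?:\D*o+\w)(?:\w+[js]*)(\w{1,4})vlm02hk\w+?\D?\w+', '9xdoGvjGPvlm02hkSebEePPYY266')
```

['P']

This matches zero or more of a non-digit, then one or more of the literal 'o', then a word character (non-capturing group); then one or more of a word character, then zero or more of one of [js] (non-capturing group); then 1 to 4 of a word character (captured); then the literal 'vlm', then the literal '02', then the literal 'hk'; then one or more of a word character (lazy), then optionally a non-digit, then one or more of a word character.
Walking the string: at [1:28] match 'xdoGvjGPvlm02hkSebEePPYY266', group 1 = 'P'.
Because there's exactly one group, `findall` drops the full match and keeps group 1 from the one hit.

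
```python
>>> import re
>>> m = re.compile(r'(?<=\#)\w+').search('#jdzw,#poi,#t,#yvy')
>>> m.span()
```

(1, 5)

The `(?=…)`/`(?<=…)` assertion just peeks at neighbouring text; it doesn't advance the match position.
The match spans [1:5] → 'jdzw'.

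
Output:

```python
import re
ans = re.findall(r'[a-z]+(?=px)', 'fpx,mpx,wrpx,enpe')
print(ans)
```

The `(?=…)`/`(?<=…)` assertion just peeks at neighbouring text; it doesn't advance the match position.
Scanning left to right: at [0:1] → 'f'; at [4:5] → 'm'; at [8:10] → 'wr'.
`findall` yields the raw match text (3 of them) because the pattern has no groups.

['f', 'm', 'wr']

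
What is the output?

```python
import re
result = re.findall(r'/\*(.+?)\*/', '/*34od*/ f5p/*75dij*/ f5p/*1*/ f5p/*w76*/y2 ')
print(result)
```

Matches: at [0:8] match '/*34od*/', group 1 = '34od'; at [12:21] match '/*75dij*/', group 1 = '75dij'; at [25:30] match '/*1*/', group 1 = '1'; at [34:41] match '/*w76*/', group 1 = 'w76'.
`findall` collects group 1 from each match (4 total).

['34od', '75dij', '1', 'w76']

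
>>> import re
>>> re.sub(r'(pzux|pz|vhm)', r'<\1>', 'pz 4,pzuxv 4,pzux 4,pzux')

`|` is ordered: at each position the engine commits to the first alternative that works.
`\1` in the replacement pulls in group 1's text for each match.

'<pz> 4,<pzux>v 4,<pzux> 4,<pzux>'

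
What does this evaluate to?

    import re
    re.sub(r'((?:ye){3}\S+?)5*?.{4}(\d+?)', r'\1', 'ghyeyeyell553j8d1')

Lazy quantifiers expand one character at a time until the remainder of the pattern can match.
`\1` in the replacement pulls in group 1's text for each match.

'ghyeyeyelld1'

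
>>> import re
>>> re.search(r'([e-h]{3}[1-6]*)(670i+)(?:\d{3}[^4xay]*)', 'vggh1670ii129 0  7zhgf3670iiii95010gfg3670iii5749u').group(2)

This matches exactly 3 of a character in [e-h], then zero or more of a character in [1-6] (captured); then the literal '670', then one or more of the literal 'i' (captured); then exactly 3 of a digit, then zero or more of any character except [4xay] (non-capturing group).
`search` walks the string left to right and returns the first match it finds.
The match spans [1:47] → 'ggh1670ii129 0  7zhgf3670iiii95010gfg3670iii57'.
Captured: group 1 = 'ggh1', group 2 = '670ii'.

'670ii'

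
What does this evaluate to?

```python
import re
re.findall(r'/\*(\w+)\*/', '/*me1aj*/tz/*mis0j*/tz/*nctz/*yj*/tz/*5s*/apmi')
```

One capturing group, so `findall` returns just the captured substring from each match — 4 in all.

['me1aj', 'mis0j', 'yj', '5s']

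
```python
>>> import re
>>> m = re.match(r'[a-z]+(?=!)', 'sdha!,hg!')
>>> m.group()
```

With `match`, the pattern is implicitly anchored at the beginning.
The match spans [0:4] → 'sdha'.

'sdha'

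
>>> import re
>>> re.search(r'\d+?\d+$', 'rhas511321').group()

This matches one or more of a digit (lazy); then one or more of a digit; then anchored at the end.
The match spans [4:10] → '511321'.

'511321'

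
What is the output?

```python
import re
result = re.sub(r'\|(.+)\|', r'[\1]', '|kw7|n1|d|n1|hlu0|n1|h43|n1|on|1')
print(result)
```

[kw7|n1|d|n1|hlu0|n1|h43|n1|on]1

Each match is replaced using the text its own group 1 captured.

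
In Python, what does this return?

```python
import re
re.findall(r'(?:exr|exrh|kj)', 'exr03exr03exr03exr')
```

['exr', 'exr', 'exr', 'exr']

Matches: at [0:3] → 'exr'; at [5:8] → 'exr'; at [10:13] → 'exr'; at [15:18] → 'exr'.
Since nothing is captured, `findall` lists the 4 matched substrings directly.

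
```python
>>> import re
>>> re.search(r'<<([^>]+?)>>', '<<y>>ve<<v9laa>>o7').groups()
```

('y',)

`re.search` tries every starting position until one works.
The match spans [0:5] → '<<y>>'.
Captured: group 1 = 'y'.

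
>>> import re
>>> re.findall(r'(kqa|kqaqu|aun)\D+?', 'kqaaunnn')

Walking the string: at [0:4] match 'kqaa', group 1 = 'kqa'.
`findall` collects group 1 from the one match (1 total).

['kqa']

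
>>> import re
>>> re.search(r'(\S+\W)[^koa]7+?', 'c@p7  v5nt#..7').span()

(0, 4)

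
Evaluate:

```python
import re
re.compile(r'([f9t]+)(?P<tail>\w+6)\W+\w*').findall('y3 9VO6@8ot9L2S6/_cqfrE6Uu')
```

[('9', 'VO6')]

`findall` packs the 2 group values into a tuple for every match.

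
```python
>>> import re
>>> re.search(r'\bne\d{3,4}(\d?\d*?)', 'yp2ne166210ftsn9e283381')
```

None

Here no position works, so the call returns None.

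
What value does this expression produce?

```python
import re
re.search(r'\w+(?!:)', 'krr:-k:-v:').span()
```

`(?!…)`/`(?<!…)` only lets a position through if the neighbouring text does NOT match; no characters are consumed.
Unlike `match`, `search` isn't anchored — it looks for the pattern anywhere in the string.
The match spans [0:2] → 'kr'.

(0, 2)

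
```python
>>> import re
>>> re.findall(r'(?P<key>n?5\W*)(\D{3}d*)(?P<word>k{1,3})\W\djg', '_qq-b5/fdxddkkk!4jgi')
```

[('5/', 'fdxdd', 'kkk')]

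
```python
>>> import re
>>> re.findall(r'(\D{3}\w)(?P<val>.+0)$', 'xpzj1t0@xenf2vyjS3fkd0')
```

[('xpzj', '1t0@xenf2vyjS3fkd0')]

Pattern: exactly 3 of a non-digit, then a word character (captured); then one or more of any character, then a literal '0' (captured as 'val'); then anchored at the end.
Matches: at [0:22] match 'xpzj1t0@xenf2vyjS3fkd0', groups = ('xpzj', '1t0@xenf2vyjS3fkd0').
Multiple groups make `findall` return tuples — one 2-tuple for the one match.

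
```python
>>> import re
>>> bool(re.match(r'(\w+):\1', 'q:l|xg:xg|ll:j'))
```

False

The backreference `\1` re-matches whatever the first group consumed, character for character.
`re.match` won't scan ahead — the pattern has to work from the very first character.
Here the pattern fails at index 0, so the call returns None, and `bool(None)` is False.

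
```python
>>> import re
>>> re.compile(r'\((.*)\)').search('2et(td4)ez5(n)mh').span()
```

`re.search` tries every starting position until one works.
The match spans [3:14] → '(td4)ez5(n)'.
Captured: group 1 = 'td4)ez5(n'.

(3, 14)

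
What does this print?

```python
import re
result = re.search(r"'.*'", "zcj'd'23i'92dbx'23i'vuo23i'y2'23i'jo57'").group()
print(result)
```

The match spans [3:39] → "'d'23i'92dbx'23i'vuo23i'y2'23i'jo57'".

'd'23i'92dbx'23i'vuo23i'y2'23i'jo57'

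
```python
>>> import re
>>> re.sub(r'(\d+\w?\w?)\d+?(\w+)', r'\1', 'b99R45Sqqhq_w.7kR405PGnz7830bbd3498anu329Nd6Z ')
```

This matches one or more of a digit, then optionally a word character, then optionally a word character (captured); then one or more of a digit (lazy); then one or more of a word character (captured).
Matches: at [1:13] → '99R45Sqqhq_w'; at [14:45] → '7kR405PGnz7830bbd3498anu329Nd6Z'.
Each match is replaced using the text its own group 1 captured.

'b99R4.7kR '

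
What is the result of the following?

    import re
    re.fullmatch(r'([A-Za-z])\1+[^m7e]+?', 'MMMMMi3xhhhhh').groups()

('M',)

A backreference is literal: `\1` must see the identical characters the first group matched.
`re.fullmatch` requires the pattern to consume the entire string.
The match spans [0:13] → 'MMMMMi3xhhhhh'.
Captured: group 1 = 'M'.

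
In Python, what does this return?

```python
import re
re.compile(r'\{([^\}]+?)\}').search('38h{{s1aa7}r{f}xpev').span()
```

(3, 11)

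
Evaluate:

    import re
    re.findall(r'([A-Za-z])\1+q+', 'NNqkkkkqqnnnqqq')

['N', 'k', 'n']

After group 1 captures some text, `\1` only succeeds where that same text appears again.
Because there's exactly one group, `findall` drops the full match and keeps group 1 from each hit.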